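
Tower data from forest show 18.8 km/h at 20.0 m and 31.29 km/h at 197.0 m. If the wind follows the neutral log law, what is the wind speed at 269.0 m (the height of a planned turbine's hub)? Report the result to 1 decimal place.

33.0 km/h

Log law: V ∝ ln(z/z₀). From the pair, with r = V₁/V₂ = 0.60083,
ln z₀ = (ln z₁ − r·ln z₂)/(1 − r) = (2.9957 − 0.60083×5.2832)/0.39917 = -0.4474 → z₀ = 0.6393 m
V₃ = V₁ · ln(z₃/z₀)/ln(z₁/z₀) = 18.8 × 6.0421/3.4431 = 32.9909 km/h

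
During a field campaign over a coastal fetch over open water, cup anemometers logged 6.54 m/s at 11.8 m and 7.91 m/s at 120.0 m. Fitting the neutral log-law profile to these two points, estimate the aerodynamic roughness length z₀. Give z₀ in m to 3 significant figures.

Log law: V(z) ∝ ln(z/z₀). With r = V₁/V₂ = 6.54/7.91 = 0.82680,
r · ln(z₂/z₀) = ln(z₁/z₀) ⇒ ln z₀ = (ln z₁ − r·ln z₂)/(1 − r)
ln z₀ = (2.46810 − 0.82680×4.78749) / 0.17320 = -8.6040
z₀ = exp(-8.6040) = 0.0001834 m

z₀ ≈ 0.000183 m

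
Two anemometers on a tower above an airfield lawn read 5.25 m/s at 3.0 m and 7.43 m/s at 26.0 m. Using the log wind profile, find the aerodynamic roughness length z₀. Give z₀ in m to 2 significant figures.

z₀ ≈ 0.017 m

Log law: V(z) ∝ ln(z/z₀). With r = V₁/V₂ = 5.25/7.43 = 0.70659,
r · ln(z₂/z₀) = ln(z₁/z₀) ⇒ ln z₀ = (ln z₁ − r·ln z₂)/(1 − r)
ln z₀ = (1.09861 − 0.70659×3.25810) / 0.29341 = -4.1020
z₀ = exp(-4.1020) = 0.01654 m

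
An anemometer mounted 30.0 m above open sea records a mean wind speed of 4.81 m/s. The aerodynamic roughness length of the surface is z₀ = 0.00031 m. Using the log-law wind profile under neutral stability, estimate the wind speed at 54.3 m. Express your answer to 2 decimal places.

5.06 m/s

Log law: V(z) ∝ ln(z/z₀), so V₂/V₁ = ln(z₂/z₀) / ln(z₁/z₀).
ln(54.3/0.00031) = 12.0735, ln(30.0/0.00031) = 11.4801
V₂ = 4.81 × 12.0735/11.4801 = 4.81 × 1.0517 = 5.0586 m/s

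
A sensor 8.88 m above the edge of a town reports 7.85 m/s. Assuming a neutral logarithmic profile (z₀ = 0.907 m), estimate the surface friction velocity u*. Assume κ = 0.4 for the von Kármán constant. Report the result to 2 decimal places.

u* ≈ 1.38 m/s

Log law: V(z) = (u*/κ) · ln(z/z₀) ⇒ u* = κ · V / ln(z/z₀)
u* = 0.4 × 7.85 / ln(8.88/0.907) = 0.4 × 7.85 / 2.2814
   = 3.1400 / 2.2814 = 1.3763 m/s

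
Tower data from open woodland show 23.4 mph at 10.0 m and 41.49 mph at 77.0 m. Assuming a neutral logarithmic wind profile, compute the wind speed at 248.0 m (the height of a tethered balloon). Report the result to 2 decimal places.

51.86 mph

Log law: V ∝ ln(z/z₀). From the pair, with r = V₁/V₂ = 0.56399,
ln z₀ = (ln z₁ − r·ln z₂)/(1 − r) = (2.3026 − 0.56399×4.3438)/0.43601 = -0.3378 → z₀ = 0.7133 m
V₃ = V₁ · ln(z₃/z₀)/ln(z₁/z₀) = 23.4 × 5.8512/2.6404 = 51.8556 mph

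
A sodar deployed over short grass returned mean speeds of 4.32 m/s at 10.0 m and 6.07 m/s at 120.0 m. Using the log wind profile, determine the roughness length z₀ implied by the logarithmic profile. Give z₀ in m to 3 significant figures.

Log law: V(z) ∝ ln(z/z₀). With r = V₁/V₂ = 4.32/6.07 = 0.71170,
r · ln(z₂/z₀) = ln(z₁/z₀) ⇒ ln z₀ = (ln z₁ − r·ln z₂)/(1 − r)
ln z₀ = (2.30259 − 0.71170×4.78749) / 0.28830 = -3.8316
z₀ = exp(-3.8316) = 0.02168 m

z₀ ≈ 0.0217 m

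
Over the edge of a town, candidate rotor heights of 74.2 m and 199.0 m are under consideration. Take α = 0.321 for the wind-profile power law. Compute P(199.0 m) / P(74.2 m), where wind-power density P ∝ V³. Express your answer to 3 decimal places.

2.586

Speed ratio: V_B/V_A = (z_B/z_A)^α = (199.0/74.2)^0.321 = (2.6819)^0.321 = 1.37256
Power-density ratio: P_B/P_A = (V_B/V_A)³ = (1.37256)³ = 2.58581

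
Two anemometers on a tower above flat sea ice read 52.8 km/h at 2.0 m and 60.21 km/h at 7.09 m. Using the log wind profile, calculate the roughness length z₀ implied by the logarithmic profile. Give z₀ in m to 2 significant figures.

z₀ ≈ 0.00024 m

Log law: V(z) ∝ ln(z/z₀). With r = V₁/V₂ = 52.8/60.21 = 0.87693,
r · ln(z₂/z₀) = ln(z₁/z₀) ⇒ ln z₀ = (ln z₁ − r·ln z₂)/(1 − r)
ln z₀ = (0.69315 − 0.87693×1.95869) / 0.12307 = -8.3245
z₀ = exp(-8.3245) = 0.0002425 m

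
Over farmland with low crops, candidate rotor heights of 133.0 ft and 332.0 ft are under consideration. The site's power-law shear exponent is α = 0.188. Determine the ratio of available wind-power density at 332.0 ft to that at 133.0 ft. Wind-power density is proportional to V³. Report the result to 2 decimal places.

1.68

Speed ratio: V_B/V_A = (z_B/z_A)^α = (332.0/133.0)^0.188 = (2.4962)^0.188 = 1.18765
Power-density ratio: P_B/P_A = (V_B/V_A)³ = (1.18765)³ = 1.67521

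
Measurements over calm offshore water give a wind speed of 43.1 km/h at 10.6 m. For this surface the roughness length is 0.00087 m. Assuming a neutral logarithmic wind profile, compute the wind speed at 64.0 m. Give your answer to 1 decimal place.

51.3 km/h

Log law: V(z) ∝ ln(z/z₀), so V₂/V₁ = ln(z₂/z₀) / ln(z₁/z₀).
ln(64.0/0.00087) = 11.2059, ln(10.6/0.00087) = 9.4079
V₂ = 43.1 × 11.2059/9.4079 = 43.1 × 1.1911 = 51.3373 km/h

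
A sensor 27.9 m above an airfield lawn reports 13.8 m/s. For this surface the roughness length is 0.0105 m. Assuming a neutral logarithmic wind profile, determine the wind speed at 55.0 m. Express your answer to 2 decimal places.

14.99 m/s

Log law: V(z) ∝ ln(z/z₀), so V₂/V₁ = ln(z₂/z₀) / ln(z₁/z₀).
ln(55.0/0.0105) = 8.5637, ln(27.9/0.0105) = 7.8850
V₂ = 13.8 × 8.5637/7.8850 = 13.8 × 1.0861 = 14.9878 m/s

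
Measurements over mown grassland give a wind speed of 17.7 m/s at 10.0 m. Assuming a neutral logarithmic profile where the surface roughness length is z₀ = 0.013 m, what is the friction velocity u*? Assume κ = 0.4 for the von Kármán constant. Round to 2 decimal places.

Log law: V(z) = (u*/κ) · ln(z/z₀) ⇒ u* = κ · V / ln(z/z₀)
u* = 0.4 × 17.7 / ln(10.0/0.013) = 0.4 × 17.7 / 6.6454
   = 7.0800 / 6.6454 = 1.0654 m/s

u* ≈ 1.07 m/s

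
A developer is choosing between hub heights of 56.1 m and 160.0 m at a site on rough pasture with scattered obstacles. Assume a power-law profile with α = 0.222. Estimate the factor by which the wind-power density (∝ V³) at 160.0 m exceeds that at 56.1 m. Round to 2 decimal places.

2.01

Speed ratio: V_B/V_A = (z_B/z_A)^α = (160.0/56.1)^0.222 = (2.8520)^0.222 = 1.26196
Power-density ratio: P_B/P_A = (V_B/V_A)³ = (1.26196)³ = 2.00972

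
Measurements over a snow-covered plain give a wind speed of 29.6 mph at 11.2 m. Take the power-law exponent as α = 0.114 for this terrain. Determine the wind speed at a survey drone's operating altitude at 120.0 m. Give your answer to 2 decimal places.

38.79 mph

Power-law profile: V₂ = V₁ · (z₂/z₁)^α
V₂ = 29.6 × (120.0/11.2)^0.114 = 29.6 × (10.7143)^0.114
    = 29.6 × 1.3104 = 38.7889 mph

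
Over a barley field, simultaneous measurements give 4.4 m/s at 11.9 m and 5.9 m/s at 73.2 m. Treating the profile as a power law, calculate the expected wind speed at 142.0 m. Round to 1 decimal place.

6.6 m/s

First find α: α = ln(V₂/V₁)/ln(z₂/z₁) = ln(5.9/4.4)/ln(73.2/11.9) = 0.29335/1.81666 = 0.1615
Extrapolate from 73.2 m to 142.0 m: V₃ = 5.9 × (142.0/73.2)^0.1615 = 5.9 × 1.1129 = 6.5663 m/s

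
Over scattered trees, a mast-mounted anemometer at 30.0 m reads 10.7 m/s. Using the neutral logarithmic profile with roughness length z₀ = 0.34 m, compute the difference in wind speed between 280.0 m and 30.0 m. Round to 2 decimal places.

5.33 m/s

Log law: V₂ = V₁ · ln(z₂/z₀)/ln(z₁/z₀) = 10.7 × 6.7136/4.4800 = 16.0347 m/s
ΔV = 16.0347 − 10.7 = 5.3347 m/s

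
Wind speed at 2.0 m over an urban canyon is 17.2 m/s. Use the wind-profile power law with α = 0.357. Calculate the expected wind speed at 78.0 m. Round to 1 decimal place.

63.6 m/s

Power-law profile: V₂ = V₁ · (z₂/z₁)^α
V₂ = 17.2 × (78.0/2.0)^0.357 = 17.2 × (39.0000)^0.357
    = 17.2 × 3.6984 = 63.6119 m/s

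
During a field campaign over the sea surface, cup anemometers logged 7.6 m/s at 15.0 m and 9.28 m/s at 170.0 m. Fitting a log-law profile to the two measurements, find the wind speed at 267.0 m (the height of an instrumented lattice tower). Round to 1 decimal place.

Log law: V ∝ ln(z/z₀). From the pair, with r = V₁/V₂ = 0.81897,
ln z₀ = (ln z₁ − r·ln z₂)/(1 − r) = (2.7081 − 0.81897×5.1358)/0.18103 = -8.2746 → z₀ = 0.0002549 m
V₃ = V₁ · ln(z₃/z₀)/ln(z₁/z₀) = 7.6 × 13.8619/10.9827 = 9.5924 m/s

9.6 m/s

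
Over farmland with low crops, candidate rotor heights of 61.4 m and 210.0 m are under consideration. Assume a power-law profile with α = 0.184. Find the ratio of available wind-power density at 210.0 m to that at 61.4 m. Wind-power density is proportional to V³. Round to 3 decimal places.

Speed ratio: V_B/V_A = (z_B/z_A)^α = (210.0/61.4)^0.184 = (3.4202)^0.184 = 1.25391
Power-density ratio: P_B/P_A = (V_B/V_A)³ = (1.25391)³ = 1.97150

1.971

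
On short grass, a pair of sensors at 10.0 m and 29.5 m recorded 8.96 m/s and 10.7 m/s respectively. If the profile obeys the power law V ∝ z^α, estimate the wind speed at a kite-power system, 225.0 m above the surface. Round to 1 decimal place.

First find α: α = ln(V₂/V₁)/ln(z₂/z₁) = ln(10.7/8.96)/ln(29.5/10.0) = 0.17747/1.08181 = 0.1641
Extrapolate from 29.5 m to 225.0 m: V₃ = 10.7 × (225.0/29.5)^0.1641 = 10.7 × 1.3956 = 14.9327 m/s

14.9 m/s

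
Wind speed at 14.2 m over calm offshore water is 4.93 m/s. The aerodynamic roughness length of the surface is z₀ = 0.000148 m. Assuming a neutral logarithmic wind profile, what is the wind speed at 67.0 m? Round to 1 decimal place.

5.6 m/s

Log law: V(z) ∝ ln(z/z₀), so V₂/V₁ = ln(z₂/z₀) / ln(z₁/z₀).
ln(67.0/0.000148) = 13.0230, ln(14.2/0.000148) = 11.4715
V₂ = 4.93 × 13.0230/11.4715 = 4.93 × 1.1352 = 5.5968 m/s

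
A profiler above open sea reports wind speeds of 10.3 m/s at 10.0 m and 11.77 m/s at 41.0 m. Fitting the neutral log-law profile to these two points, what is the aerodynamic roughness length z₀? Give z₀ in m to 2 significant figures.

Log law: V(z) ∝ ln(z/z₀). With r = V₁/V₂ = 10.3/11.77 = 0.87511,
r · ln(z₂/z₀) = ln(z₁/z₀) ⇒ ln z₀ = (ln z₁ − r·ln z₂)/(1 − r)
ln z₀ = (2.30259 − 0.87511×3.71357) / 0.12489 = -7.5839
z₀ = exp(-7.5839) = 0.0005086 m

z₀ ≈ 0.00051 m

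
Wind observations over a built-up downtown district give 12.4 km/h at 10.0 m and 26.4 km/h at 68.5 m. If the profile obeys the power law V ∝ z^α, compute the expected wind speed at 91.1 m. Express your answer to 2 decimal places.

29.53 km/h

First find α: α = ln(V₂/V₁)/ln(z₂/z₁) = ln(26.4/12.4)/ln(68.5/10.0) = 0.75567/1.92425 = 0.3927
Extrapolate from 68.5 m to 91.1 m: V₃ = 26.4 × (91.1/68.5)^0.3927 = 26.4 × 1.1185 = 29.5279 km/h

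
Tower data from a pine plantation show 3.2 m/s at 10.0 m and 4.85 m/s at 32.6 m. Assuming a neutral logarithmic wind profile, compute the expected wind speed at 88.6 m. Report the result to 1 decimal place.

6.2 m/s

Log law: V ∝ ln(z/z₀). From the pair, with r = V₁/V₂ = 0.65979,
ln z₀ = (ln z₁ − r·ln z₂)/(1 − r) = (2.3026 − 0.65979×3.4843)/0.34021 = 0.0108 → z₀ = 1.011 m
V₃ = V₁ · ln(z₃/z₀)/ln(z₁/z₀) = 3.2 × 4.4734/2.2918 = 6.2460 m/s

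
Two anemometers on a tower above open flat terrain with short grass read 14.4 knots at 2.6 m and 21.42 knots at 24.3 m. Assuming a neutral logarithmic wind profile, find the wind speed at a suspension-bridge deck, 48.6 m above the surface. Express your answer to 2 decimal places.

Log law: V ∝ ln(z/z₀). From the pair, with r = V₁/V₂ = 0.67227,
ln z₀ = (ln z₁ − r·ln z₂)/(1 − r) = (0.9555 − 0.67227×3.1905)/0.32773 = -3.6290 → z₀ = 0.02654 m
V₃ = V₁ · ln(z₃/z₀)/ln(z₁/z₀) = 14.4 × 7.5127/4.5845 = 23.5972 knots

23.60 knots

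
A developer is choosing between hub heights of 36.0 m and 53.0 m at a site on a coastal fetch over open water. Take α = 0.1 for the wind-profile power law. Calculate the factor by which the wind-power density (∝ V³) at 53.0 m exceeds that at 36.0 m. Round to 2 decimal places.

Speed ratio: V_B/V_A = (z_B/z_A)^α = (53.0/36.0)^0.1 = (1.4722)^0.1 = 1.03944
Power-density ratio: P_B/P_A = (V_B/V_A)³ = (1.03944)³ = 1.12303

1.12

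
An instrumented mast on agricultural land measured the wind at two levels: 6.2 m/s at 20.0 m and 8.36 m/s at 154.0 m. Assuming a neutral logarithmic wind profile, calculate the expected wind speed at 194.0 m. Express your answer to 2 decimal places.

8.60 m/s

Log law: V ∝ ln(z/z₀). From the pair, with r = V₁/V₂ = 0.74163,
ln z₀ = (ln z₁ − r·ln z₂)/(1 − r) = (2.9957 − 0.74163×5.0370)/0.25837 = -2.8633 → z₀ = 0.05708 m
V₃ = V₁ · ln(z₃/z₀)/ln(z₁/z₀) = 6.2 × 8.1312/5.8591 = 8.6043 m/s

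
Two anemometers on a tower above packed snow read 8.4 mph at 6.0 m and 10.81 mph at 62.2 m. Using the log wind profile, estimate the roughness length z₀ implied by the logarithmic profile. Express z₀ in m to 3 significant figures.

z₀ ≈ 0.00173 m

Log law: V(z) ∝ ln(z/z₀). With r = V₁/V₂ = 8.4/10.81 = 0.77706,
r · ln(z₂/z₀) = ln(z₁/z₀) ⇒ ln z₀ = (ln z₁ − r·ln z₂)/(1 − r)
ln z₀ = (1.79176 − 0.77706×4.13035) / 0.22294 = -6.3594
z₀ = exp(-6.3594) = 0.001730 m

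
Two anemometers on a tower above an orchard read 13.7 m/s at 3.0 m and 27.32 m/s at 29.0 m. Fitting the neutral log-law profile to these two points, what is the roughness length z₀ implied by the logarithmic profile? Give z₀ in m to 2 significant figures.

Log law: V(z) ∝ ln(z/z₀). With r = V₁/V₂ = 13.7/27.32 = 0.50146,
r · ln(z₂/z₀) = ln(z₁/z₀) ⇒ ln z₀ = (ln z₁ − r·ln z₂)/(1 − r)
ln z₀ = (1.09861 − 0.50146×3.36730) / 0.49854 = -1.1834
z₀ = exp(-1.1834) = 0.3062 m

z₀ ≈ 0.31 m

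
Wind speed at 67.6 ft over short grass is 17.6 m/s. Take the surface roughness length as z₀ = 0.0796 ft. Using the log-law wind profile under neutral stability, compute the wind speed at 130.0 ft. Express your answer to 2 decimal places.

19.31 m/s

Log law: V(z) ∝ ln(z/z₀), so V₂/V₁ = ln(z₂/z₀) / ln(z₁/z₀).
ln(130.0/0.0796) = 7.3983, ln(67.6/0.0796) = 6.7443
V₂ = 17.6 × 7.3983/6.7443 = 17.6 × 1.0970 = 19.3065 m/s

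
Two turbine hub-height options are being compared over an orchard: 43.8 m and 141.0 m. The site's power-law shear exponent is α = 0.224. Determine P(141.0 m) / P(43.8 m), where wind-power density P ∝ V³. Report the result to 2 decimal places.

Speed ratio: V_B/V_A = (z_B/z_A)^α = (141.0/43.8)^0.224 = (3.2192)^0.224 = 1.29938
Power-density ratio: P_B/P_A = (V_B/V_A)³ = (1.29938)³ = 2.19384

2.19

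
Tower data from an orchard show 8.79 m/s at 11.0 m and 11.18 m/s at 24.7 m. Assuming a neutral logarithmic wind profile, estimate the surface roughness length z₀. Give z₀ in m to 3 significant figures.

z₀ ≈ 0.562 m

Log law: V(z) ∝ ln(z/z₀). With r = V₁/V₂ = 8.79/11.18 = 0.78623,
r · ln(z₂/z₀) = ln(z₁/z₀) ⇒ ln z₀ = (ln z₁ − r·ln z₂)/(1 − r)
ln z₀ = (2.39790 − 0.78623×3.20680) / 0.21377 = -0.5771
z₀ = exp(-0.5771) = 0.5615 m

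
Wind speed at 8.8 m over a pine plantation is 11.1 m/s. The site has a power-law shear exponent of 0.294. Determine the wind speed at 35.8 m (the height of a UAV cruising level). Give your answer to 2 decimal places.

16.77 m/s

Power-law profile: V₂ = V₁ · (z₂/z₁)^α
V₂ = 11.1 × (35.8/8.8)^0.294 = 11.1 × (4.0682)^0.294
    = 11.1 × 1.5106 = 16.7682 m/s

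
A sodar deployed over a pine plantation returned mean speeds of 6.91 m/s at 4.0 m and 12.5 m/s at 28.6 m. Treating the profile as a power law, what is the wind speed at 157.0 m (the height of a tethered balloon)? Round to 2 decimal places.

First find α: α = ln(V₂/V₁)/ln(z₂/z₁) = ln(12.5/6.91)/ln(28.6/4.0) = 0.59276/1.96711 = 0.3013
Extrapolate from 28.6 m to 157.0 m: V₃ = 12.5 × (157.0/28.6)^0.3013 = 12.5 × 1.6705 = 20.8813 m/s

20.88 m/s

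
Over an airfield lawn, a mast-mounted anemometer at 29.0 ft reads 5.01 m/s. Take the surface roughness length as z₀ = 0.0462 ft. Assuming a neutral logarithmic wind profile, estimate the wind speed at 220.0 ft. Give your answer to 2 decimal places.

6.59 m/s

Log law: V(z) ∝ ln(z/z₀), so V₂/V₁ = ln(z₂/z₀) / ln(z₁/z₀).
ln(220.0/0.0462) = 8.4684, ln(29.0/0.0462) = 6.4421
V₂ = 5.01 × 8.4684/6.4421 = 5.01 × 1.3145 = 6.5859 m/s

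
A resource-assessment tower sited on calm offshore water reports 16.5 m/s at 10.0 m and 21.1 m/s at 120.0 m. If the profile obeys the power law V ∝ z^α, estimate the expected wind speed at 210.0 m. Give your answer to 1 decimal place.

First find α: α = ln(V₂/V₁)/ln(z₂/z₁) = ln(21.1/16.5)/ln(120.0/10.0) = 0.24591/2.48491 = 0.0990
Extrapolate from 120.0 m to 210.0 m: V₃ = 21.1 × (210.0/120.0)^0.0990 = 21.1 × 1.0569 = 22.3015 m/s

22.3 m/s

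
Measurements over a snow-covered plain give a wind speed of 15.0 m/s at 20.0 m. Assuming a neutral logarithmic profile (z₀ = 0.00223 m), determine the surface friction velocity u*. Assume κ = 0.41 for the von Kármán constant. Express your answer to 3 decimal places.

u* ≈ 0.676 m/s

Log law: V(z) = (u*/κ) · ln(z/z₀) ⇒ u* = κ · V / ln(z/z₀)
u* = 0.41 × 15.0 / ln(20.0/0.00223) = 0.41 × 15.0 / 9.1015
   = 6.1500 / 9.1015 = 0.6757 m/s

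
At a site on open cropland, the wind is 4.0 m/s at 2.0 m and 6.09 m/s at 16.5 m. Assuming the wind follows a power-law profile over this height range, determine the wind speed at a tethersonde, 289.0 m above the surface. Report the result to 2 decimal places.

10.77 m/s

First find α: α = ln(V₂/V₁)/ln(z₂/z₁) = ln(6.09/4.0)/ln(16.5/2.0) = 0.42035/2.11021 = 0.1992
Extrapolate from 16.5 m to 289.0 m: V₃ = 6.09 × (289.0/16.5)^0.1992 = 6.09 × 1.7688 = 10.7722 m/s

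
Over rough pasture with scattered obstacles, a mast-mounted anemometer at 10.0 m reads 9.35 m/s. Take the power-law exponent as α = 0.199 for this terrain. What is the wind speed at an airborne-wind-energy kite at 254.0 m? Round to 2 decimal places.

17.80 m/s

Power-law profile: V₂ = V₁ · (z₂/z₁)^α
V₂ = 9.35 × (254.0/10.0)^0.199 = 9.35 × (25.4000)^0.199
    = 9.35 × 1.9035 = 17.7981 m/s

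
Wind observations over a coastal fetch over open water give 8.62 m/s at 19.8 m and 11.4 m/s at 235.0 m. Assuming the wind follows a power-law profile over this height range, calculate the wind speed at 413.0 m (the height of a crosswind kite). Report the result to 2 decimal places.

First find α: α = ln(V₂/V₁)/ln(z₂/z₁) = ln(11.4/8.62)/ln(235.0/19.8) = 0.27953/2.47390 = 0.1130
Extrapolate from 235.0 m to 413.0 m: V₃ = 11.4 × (413.0/235.0)^0.1130 = 11.4 × 1.0658 = 12.1499 m/s

12.15 m/s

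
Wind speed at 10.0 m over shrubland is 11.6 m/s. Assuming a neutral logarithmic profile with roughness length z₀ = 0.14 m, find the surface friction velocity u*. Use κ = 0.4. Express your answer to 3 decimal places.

Log law: V(z) = (u*/κ) · ln(z/z₀) ⇒ u* = κ · V / ln(z/z₀)
u* = 0.4 × 11.6 / ln(10.0/0.14) = 0.4 × 11.6 / 4.2687
   = 4.6400 / 4.2687 = 1.0870 m/s

u* ≈ 1.087 m/s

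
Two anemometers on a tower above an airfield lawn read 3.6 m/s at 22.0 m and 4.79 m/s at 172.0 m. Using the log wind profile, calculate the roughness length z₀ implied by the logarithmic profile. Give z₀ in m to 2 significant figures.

Log law: V(z) ∝ ln(z/z₀). With r = V₁/V₂ = 3.6/4.79 = 0.75157,
r · ln(z₂/z₀) = ln(z₁/z₀) ⇒ ln z₀ = (ln z₁ − r·ln z₂)/(1 − r)
ln z₀ = (3.09104 − 0.75157×5.14749) / 0.24843 = -3.1302
z₀ = exp(-3.1302) = 0.04371 m

z₀ ≈ 0.044 m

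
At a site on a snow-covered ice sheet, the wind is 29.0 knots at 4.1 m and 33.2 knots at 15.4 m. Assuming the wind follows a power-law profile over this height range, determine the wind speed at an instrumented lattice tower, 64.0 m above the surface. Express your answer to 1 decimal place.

First find α: α = ln(V₂/V₁)/ln(z₂/z₁) = ln(33.2/29.0)/ln(15.4/4.1) = 0.13525/1.32338 = 0.1022
Extrapolate from 15.4 m to 64.0 m: V₃ = 33.2 × (64.0/15.4)^0.1022 = 33.2 × 1.1567 = 38.4032 knots

38.4 knots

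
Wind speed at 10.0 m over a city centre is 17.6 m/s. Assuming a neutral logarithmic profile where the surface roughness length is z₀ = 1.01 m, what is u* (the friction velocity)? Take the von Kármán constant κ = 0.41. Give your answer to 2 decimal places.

u* ≈ 3.15 m/s

Log law: V(z) = (u*/κ) · ln(z/z₀) ⇒ u* = κ · V / ln(z/z₀)
u* = 0.41 × 17.6 / ln(10.0/1.01) = 0.41 × 17.6 / 2.2926
   = 7.2160 / 2.2926 = 3.1475 m/s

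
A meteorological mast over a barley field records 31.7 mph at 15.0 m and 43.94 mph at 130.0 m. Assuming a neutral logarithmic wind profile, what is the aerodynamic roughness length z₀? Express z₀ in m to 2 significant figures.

Log law: V(z) ∝ ln(z/z₀). With r = V₁/V₂ = 31.7/43.94 = 0.72144,
r · ln(z₂/z₀) = ln(z₁/z₀) ⇒ ln z₀ = (ln z₁ − r·ln z₂)/(1 − r)
ln z₀ = (2.70805 − 0.72144×4.86753) / 0.27856 = -2.8847
z₀ = exp(-2.8847) = 0.05587 m

z₀ ≈ 0.056 m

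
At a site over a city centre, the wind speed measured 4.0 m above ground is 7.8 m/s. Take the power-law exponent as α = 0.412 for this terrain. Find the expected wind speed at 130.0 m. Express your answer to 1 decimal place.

Power-law profile: V₂ = V₁ · (z₂/z₁)^α
V₂ = 7.8 × (130.0/4.0)^0.412 = 7.8 × (32.5000)^0.412
    = 7.8 × 4.1966 = 32.7334 m/s

32.7 m/s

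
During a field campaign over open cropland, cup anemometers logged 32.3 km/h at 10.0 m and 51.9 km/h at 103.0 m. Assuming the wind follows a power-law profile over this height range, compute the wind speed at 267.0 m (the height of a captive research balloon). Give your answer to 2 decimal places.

First find α: α = ln(V₂/V₁)/ln(z₂/z₁) = ln(51.9/32.3)/ln(103.0/10.0) = 0.47425/2.33214 = 0.2034
Extrapolate from 103.0 m to 267.0 m: V₃ = 51.9 × (267.0/103.0)^0.2034 = 51.9 × 1.2137 = 62.9926 km/h

62.99 km/h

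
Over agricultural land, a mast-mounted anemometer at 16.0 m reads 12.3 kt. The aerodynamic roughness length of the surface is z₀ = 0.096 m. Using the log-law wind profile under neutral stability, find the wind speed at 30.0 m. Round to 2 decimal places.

13.81 kt

Log law: V(z) ∝ ln(z/z₀), so V₂/V₁ = ln(z₂/z₀) / ln(z₁/z₀).
ln(30.0/0.096) = 5.7446, ln(16.0/0.096) = 5.1160
V₂ = 12.3 × 5.7446/5.1160 = 12.3 × 1.1229 = 13.8113 kt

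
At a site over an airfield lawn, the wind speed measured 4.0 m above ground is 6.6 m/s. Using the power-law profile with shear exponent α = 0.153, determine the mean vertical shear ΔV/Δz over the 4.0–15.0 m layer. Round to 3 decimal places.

0.134 m/s/m

Power law: V₂ = V₁ · (z₂/z₁)^α = 6.6 × (3.7500)^0.153 = 8.0792 m/s
ΔV/Δz = (8.0792 − 6.6)/(15.0 − 4.0) = 1.4792/11.0000 = 0.13448 m/s/m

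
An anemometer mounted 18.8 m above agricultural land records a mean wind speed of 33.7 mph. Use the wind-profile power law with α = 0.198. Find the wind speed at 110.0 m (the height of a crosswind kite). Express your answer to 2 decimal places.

47.81 mph

Power-law profile: V₂ = V₁ · (z₂/z₁)^α
V₂ = 33.7 × (110.0/18.8)^0.198 = 33.7 × (5.8511)^0.198
    = 33.7 × 1.4188 = 47.8126 mph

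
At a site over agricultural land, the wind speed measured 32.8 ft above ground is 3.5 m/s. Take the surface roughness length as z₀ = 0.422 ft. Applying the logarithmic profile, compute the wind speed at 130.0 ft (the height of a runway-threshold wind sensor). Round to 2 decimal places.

Log law: V(z) ∝ ln(z/z₀), so V₂/V₁ = ln(z₂/z₀) / ln(z₁/z₀).
ln(130.0/0.422) = 5.7303, ln(32.8/0.422) = 4.3532
V₂ = 3.5 × 5.7303/4.3532 = 3.5 × 1.3163 = 4.6072 m/s

4.61 m/s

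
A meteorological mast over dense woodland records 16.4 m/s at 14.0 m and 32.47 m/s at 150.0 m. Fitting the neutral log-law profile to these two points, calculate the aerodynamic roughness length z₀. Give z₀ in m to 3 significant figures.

Log law: V(z) ∝ ln(z/z₀). With r = V₁/V₂ = 16.4/32.47 = 0.50508,
r · ln(z₂/z₀) = ln(z₁/z₀) ⇒ ln z₀ = (ln z₁ − r·ln z₂)/(1 − r)
ln z₀ = (2.63906 − 0.50508×5.01064) / 0.49492 = 0.2188
z₀ = exp(0.2188) = 1.245 m

z₀ ≈ 1.24 m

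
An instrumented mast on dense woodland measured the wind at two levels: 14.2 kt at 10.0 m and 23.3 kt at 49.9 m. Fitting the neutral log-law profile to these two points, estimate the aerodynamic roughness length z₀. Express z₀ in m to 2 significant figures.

z₀ ≈ 0.81 m

Log law: V(z) ∝ ln(z/z₀). With r = V₁/V₂ = 14.2/23.3 = 0.60944,
r · ln(z₂/z₀) = ln(z₁/z₀) ⇒ ln z₀ = (ln z₁ − r·ln z₂)/(1 − r)
ln z₀ = (2.30259 − 0.60944×3.91002) / 0.39056 = -0.2057
z₀ = exp(-0.2057) = 0.8141 m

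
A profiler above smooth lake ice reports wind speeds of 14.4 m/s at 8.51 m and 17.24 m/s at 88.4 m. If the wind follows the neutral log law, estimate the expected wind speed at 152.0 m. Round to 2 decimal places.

Log law: V ∝ ln(z/z₀). From the pair, with r = V₁/V₂ = 0.83527,
ln z₀ = (ln z₁ − r·ln z₂)/(1 − r) = (2.1412 − 0.83527×4.4819)/0.16473 = -9.7267 → z₀ = 0.00005967 m
V₃ = V₁ · ln(z₃/z₀)/ln(z₁/z₀) = 14.4 × 14.7506/11.8680 = 17.8976 m/s

17.90 m/s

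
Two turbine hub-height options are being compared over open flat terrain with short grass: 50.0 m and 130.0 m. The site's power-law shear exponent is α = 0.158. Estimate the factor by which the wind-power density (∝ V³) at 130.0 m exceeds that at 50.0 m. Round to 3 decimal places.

1.573

Speed ratio: V_B/V_A = (z_B/z_A)^α = (130.0/50.0)^0.158 = (2.6000)^0.158 = 1.16296
Power-density ratio: P_B/P_A = (V_B/V_A)³ = (1.16296)³ = 1.57289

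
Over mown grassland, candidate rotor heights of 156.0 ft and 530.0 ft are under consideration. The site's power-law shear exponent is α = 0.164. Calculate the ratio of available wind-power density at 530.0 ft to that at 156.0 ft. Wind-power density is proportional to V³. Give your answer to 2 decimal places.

1.83

Speed ratio: V_B/V_A = (z_B/z_A)^α = (530.0/156.0)^0.164 = (3.3974)^0.164 = 1.22211
Power-density ratio: P_B/P_A = (V_B/V_A)³ = (1.22211)³ = 1.82527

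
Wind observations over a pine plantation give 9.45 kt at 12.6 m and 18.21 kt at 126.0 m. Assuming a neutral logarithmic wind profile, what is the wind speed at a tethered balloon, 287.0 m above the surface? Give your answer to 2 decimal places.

Log law: V ∝ ln(z/z₀). From the pair, with r = V₁/V₂ = 0.51895,
ln z₀ = (ln z₁ − r·ln z₂)/(1 − r) = (2.5337 − 0.51895×4.8363)/0.48105 = 0.0497 → z₀ = 1.051 m
V₃ = V₁ · ln(z₃/z₀)/ln(z₁/z₀) = 9.45 × 5.6097/2.4840 = 21.3418 kt

21.34 kt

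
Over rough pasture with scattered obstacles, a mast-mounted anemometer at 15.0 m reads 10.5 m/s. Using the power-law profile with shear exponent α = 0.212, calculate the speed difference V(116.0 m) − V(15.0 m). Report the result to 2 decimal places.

5.70 m/s

Power law: V₂ = V₁ · (z₂/z₁)^α = 10.5 × (7.7333)^0.212 = 16.2003 m/s
ΔV = 16.2003 − 10.5 = 5.7003 m/s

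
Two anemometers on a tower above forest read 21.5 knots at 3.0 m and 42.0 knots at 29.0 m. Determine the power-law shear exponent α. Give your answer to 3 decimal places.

α ≈ 0.295

Power law: V₂/V₁ = (z₂/z₁)^α ⇒ α = ln(V₂/V₁) / ln(z₂/z₁)
α = ln(42.0/21.5) / ln(29.0/3.0) = ln(1.9535) / ln(9.6667)
  = 0.66962 / 2.26868 = 0.29516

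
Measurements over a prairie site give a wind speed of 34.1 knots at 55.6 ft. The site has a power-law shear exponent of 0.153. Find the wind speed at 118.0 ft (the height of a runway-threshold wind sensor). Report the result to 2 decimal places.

38.26 knots

Power-law profile: V₂ = V₁ · (z₂/z₁)^α
V₂ = 34.1 × (118.0/55.6)^0.153 = 34.1 × (2.1223)^0.153
    = 34.1 × 1.1220 = 38.2610 knots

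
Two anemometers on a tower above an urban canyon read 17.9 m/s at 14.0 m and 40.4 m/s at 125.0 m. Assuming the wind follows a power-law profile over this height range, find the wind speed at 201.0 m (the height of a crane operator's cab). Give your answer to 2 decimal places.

First find α: α = ln(V₂/V₁)/ln(z₂/z₁) = ln(40.4/17.9)/ln(125.0/14.0) = 0.81403/2.18926 = 0.3718
Extrapolate from 125.0 m to 201.0 m: V₃ = 40.4 × (201.0/125.0)^0.3718 = 40.4 × 1.1932 = 48.2042 m/s

48.20 m/s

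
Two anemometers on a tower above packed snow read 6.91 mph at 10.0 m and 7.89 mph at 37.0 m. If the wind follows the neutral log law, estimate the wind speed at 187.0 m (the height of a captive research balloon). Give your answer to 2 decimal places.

Log law: V ∝ ln(z/z₀). From the pair, with r = V₁/V₂ = 0.87579,
ln z₀ = (ln z₁ − r·ln z₂)/(1 − r) = (2.3026 − 0.87579×3.6109)/0.12421 = -6.9225 → z₀ = 0.0009854 m
V₃ = V₁ · ln(z₃/z₀)/ln(z₁/z₀) = 6.91 × 12.1536/9.2251 = 9.1036 mph

9.10 mph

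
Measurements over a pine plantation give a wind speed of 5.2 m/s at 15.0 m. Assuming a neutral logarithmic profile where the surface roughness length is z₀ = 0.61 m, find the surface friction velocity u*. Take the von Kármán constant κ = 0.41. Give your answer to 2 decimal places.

Log law: V(z) = (u*/κ) · ln(z/z₀) ⇒ u* = κ · V / ln(z/z₀)
u* = 0.41 × 5.2 / ln(15.0/0.61) = 0.41 × 5.2 / 3.2023
   = 2.1320 / 3.2023 = 0.6658 m/s

u* ≈ 0.67 m/s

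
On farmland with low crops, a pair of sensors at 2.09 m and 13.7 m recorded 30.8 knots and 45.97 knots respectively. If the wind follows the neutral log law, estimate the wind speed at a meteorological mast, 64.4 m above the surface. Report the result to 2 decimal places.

Log law: V ∝ ln(z/z₀). From the pair, with r = V₁/V₂ = 0.67000,
ln z₀ = (ln z₁ − r·ln z₂)/(1 − r) = (0.7372 − 0.67000×2.6174)/0.33000 = -3.0803 → z₀ = 0.04594 m
V₃ = V₁ · ln(z₃/z₀)/ln(z₁/z₀) = 30.8 × 7.2454/3.8175 = 58.4572 knots

58.46 knots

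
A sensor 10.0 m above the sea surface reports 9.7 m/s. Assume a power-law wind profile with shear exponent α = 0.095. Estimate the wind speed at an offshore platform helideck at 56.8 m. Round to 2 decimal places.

Power-law profile: V₂ = V₁ · (z₂/z₁)^α
V₂ = 9.7 × (56.8/10.0)^0.095 = 9.7 × (5.6800)^0.095
    = 9.7 × 1.1794 = 11.4402 m/s

11.44 m/s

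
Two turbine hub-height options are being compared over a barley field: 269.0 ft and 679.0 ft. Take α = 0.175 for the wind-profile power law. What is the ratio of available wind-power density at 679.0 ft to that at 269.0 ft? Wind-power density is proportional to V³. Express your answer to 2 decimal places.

Speed ratio: V_B/V_A = (z_B/z_A)^α = (679.0/269.0)^0.175 = (2.5242)^0.175 = 1.17590
Power-density ratio: P_B/P_A = (V_B/V_A)³ = (1.17590)³ = 1.62597

1.63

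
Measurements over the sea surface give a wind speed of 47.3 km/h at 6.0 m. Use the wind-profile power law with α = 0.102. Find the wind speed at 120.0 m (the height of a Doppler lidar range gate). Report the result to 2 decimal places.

64.20 km/h

Power-law profile: V₂ = V₁ · (z₂/z₁)^α
V₂ = 47.3 × (120.0/6.0)^0.102 = 47.3 × (20.0000)^0.102
    = 47.3 × 1.3574 = 64.2046 km/h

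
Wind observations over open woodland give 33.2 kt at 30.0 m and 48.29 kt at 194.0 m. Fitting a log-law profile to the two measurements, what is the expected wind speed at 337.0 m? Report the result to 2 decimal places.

52.75 kt

Log law: V ∝ ln(z/z₀). From the pair, with r = V₁/V₂ = 0.68751,
ln z₀ = (ln z₁ − r·ln z₂)/(1 − r) = (3.4012 − 0.68751×5.2679)/0.31249 = -0.7057 → z₀ = 0.4938 m
V₃ = V₁ · ln(z₃/z₀)/ln(z₁/z₀) = 33.2 × 6.5258/4.1069 = 52.7542 kt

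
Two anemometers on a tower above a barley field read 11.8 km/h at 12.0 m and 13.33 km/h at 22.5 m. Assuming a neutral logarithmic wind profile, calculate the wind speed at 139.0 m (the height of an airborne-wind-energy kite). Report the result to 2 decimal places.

Log law: V ∝ ln(z/z₀). From the pair, with r = V₁/V₂ = 0.88522,
ln z₀ = (ln z₁ − r·ln z₂)/(1 − r) = (2.4849 − 0.88522×3.1135)/0.11478 = -2.3632 → z₀ = 0.09412 m
V₃ = V₁ · ln(z₃/z₀)/ln(z₁/z₀) = 11.8 × 7.2977/4.8481 = 17.7621 km/h

17.76 km/h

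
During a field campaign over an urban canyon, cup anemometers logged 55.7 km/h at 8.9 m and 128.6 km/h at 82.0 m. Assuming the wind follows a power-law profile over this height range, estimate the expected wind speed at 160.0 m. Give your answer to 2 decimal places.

First find α: α = ln(V₂/V₁)/ln(z₂/z₁) = ln(128.6/55.7)/ln(82.0/8.9) = 0.83673/2.22067 = 0.3768
Extrapolate from 82.0 m to 160.0 m: V₃ = 128.6 × (160.0/82.0)^0.3768 = 128.6 × 1.2864 = 165.4343 km/h

165.43 km/h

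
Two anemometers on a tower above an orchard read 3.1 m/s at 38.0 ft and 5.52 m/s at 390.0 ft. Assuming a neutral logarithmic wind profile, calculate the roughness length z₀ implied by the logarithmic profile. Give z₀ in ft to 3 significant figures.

z₀ ≈ 1.92 ft

Log law: V(z) ∝ ln(z/z₀). With r = V₁/V₂ = 3.1/5.52 = 0.56159,
r · ln(z₂/z₀) = ln(z₁/z₀) ⇒ ln z₀ = (ln z₁ − r·ln z₂)/(1 − r)
ln z₀ = (3.63759 − 0.56159×5.96615) / 0.43841 = 0.6547
z₀ = exp(0.6547) = 1.925 ft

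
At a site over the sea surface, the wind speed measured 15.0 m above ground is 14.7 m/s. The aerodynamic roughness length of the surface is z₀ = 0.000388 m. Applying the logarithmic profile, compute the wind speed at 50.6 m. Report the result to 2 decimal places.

Log law: V(z) ∝ ln(z/z₀), so V₂/V₁ = ln(z₂/z₀) / ln(z₁/z₀).
ln(50.6/0.000388) = 11.7785, ln(15.0/0.000388) = 10.5626
V₂ = 14.7 × 11.7785/10.5626 = 14.7 × 1.1151 = 16.3922 m/s

16.39 m/s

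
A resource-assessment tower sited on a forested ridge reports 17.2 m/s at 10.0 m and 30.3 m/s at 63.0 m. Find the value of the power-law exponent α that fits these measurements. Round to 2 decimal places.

Power law: V₂/V₁ = (z₂/z₁)^α ⇒ α = ln(V₂/V₁) / ln(z₂/z₁)
α = ln(30.3/17.2) / ln(63.0/10.0) = ln(1.7616) / ln(6.3000)
  = 0.56624 / 1.84055 = 0.30765

α ≈ 0.31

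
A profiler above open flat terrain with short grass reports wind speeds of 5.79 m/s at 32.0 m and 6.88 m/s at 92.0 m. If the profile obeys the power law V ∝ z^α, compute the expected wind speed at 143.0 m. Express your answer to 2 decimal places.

First find α: α = ln(V₂/V₁)/ln(z₂/z₁) = ln(6.88/5.79)/ln(92.0/32.0) = 0.17249/1.05605 = 0.1633
Extrapolate from 92.0 m to 143.0 m: V₃ = 6.88 × (143.0/92.0)^0.1633 = 6.88 × 1.0747 = 7.3939 m/s

7.39 m/s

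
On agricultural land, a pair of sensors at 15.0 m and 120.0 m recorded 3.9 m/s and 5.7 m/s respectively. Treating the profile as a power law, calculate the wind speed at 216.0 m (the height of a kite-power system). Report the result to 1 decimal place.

First find α: α = ln(V₂/V₁)/ln(z₂/z₁) = ln(5.7/3.9)/ln(120.0/15.0) = 0.37949/2.07944 = 0.1825
Extrapolate from 120.0 m to 216.0 m: V₃ = 5.7 × (216.0/120.0)^0.1825 = 5.7 × 1.1132 = 6.3454 m/s

6.3 m/s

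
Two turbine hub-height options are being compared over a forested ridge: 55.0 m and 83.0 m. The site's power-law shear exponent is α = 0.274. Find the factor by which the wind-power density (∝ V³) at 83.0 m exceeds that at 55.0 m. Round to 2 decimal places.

Speed ratio: V_B/V_A = (z_B/z_A)^α = (83.0/55.0)^0.274 = (1.5091)^0.274 = 1.11936
Power-density ratio: P_B/P_A = (V_B/V_A)³ = (1.11936)³ = 1.40250

1.40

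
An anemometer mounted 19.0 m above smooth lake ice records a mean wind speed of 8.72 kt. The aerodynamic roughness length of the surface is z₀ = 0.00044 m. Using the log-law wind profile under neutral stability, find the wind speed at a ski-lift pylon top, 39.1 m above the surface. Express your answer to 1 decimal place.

Log law: V(z) ∝ ln(z/z₀), so V₂/V₁ = ln(z₂/z₀) / ln(z₁/z₀).
ln(39.1/0.00044) = 11.3949, ln(19.0/0.00044) = 10.6732
V₂ = 8.72 × 11.3949/10.6732 = 8.72 × 1.0676 = 9.3096 kt

9.3 kt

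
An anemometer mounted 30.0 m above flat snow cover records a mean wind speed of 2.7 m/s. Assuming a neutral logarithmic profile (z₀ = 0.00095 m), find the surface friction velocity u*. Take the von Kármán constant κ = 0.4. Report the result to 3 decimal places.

Log law: V(z) = (u*/κ) · ln(z/z₀) ⇒ u* = κ · V / ln(z/z₀)
u* = 0.4 × 2.7 / ln(30.0/0.00095) = 0.4 × 2.7 / 10.3602
   = 1.0800 / 10.3602 = 0.1042 m/s

u* ≈ 0.104 m/s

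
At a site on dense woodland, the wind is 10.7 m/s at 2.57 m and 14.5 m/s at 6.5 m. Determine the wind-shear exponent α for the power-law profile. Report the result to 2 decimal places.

Power law: V₂/V₁ = (z₂/z₁)^α ⇒ α = ln(V₂/V₁) / ln(z₂/z₁)
α = ln(14.5/10.7) / ln(6.5/2.57) = ln(1.3551) / ln(2.5292)
  = 0.30390 / 0.92790 = 0.32752

α ≈ 0.33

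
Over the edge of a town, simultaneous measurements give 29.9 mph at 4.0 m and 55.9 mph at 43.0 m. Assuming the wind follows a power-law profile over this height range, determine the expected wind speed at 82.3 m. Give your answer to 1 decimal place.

66.3 mph

First find α: α = ln(V₂/V₁)/ln(z₂/z₁) = ln(55.9/29.9)/ln(43.0/4.0) = 0.62571/2.37491 = 0.2635
Extrapolate from 43.0 m to 82.3 m: V₃ = 55.9 × (82.3/43.0)^0.2635 = 55.9 × 1.1865 = 66.3271 mph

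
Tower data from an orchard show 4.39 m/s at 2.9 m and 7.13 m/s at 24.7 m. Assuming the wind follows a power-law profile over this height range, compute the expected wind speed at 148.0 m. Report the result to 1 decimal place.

First find α: α = ln(V₂/V₁)/ln(z₂/z₁) = ln(7.13/4.39)/ln(24.7/2.9) = 0.48498/2.14209 = 0.2264
Extrapolate from 24.7 m to 148.0 m: V₃ = 7.13 × (148.0/24.7)^0.2264 = 7.13 × 1.4998 = 10.6939 m/s

10.7 m/s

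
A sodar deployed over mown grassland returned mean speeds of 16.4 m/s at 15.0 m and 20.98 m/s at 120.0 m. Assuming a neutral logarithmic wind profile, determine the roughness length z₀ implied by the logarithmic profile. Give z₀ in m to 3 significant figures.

Log law: V(z) ∝ ln(z/z₀). With r = V₁/V₂ = 16.4/20.98 = 0.78170,
r · ln(z₂/z₀) = ln(z₁/z₀) ⇒ ln z₀ = (ln z₁ − r·ln z₂)/(1 − r)
ln z₀ = (2.70805 − 0.78170×4.78749) / 0.21830 = -4.7380
z₀ = exp(-4.7380) = 0.008756 m

z₀ ≈ 0.00876 m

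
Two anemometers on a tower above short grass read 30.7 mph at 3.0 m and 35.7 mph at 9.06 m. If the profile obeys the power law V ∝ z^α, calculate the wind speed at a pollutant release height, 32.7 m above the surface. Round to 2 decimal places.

42.54 mph

First find α: α = ln(V₂/V₁)/ln(z₂/z₁) = ln(35.7/30.7)/ln(9.06/3.0) = 0.15089/1.10526 = 0.1365
Extrapolate from 9.06 m to 32.7 m: V₃ = 35.7 × (32.7/9.06)^0.1365 = 35.7 × 1.1915 = 42.5369 mph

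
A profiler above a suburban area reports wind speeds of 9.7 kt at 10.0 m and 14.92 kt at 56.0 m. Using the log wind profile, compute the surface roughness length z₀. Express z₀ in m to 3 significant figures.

Log law: V(z) ∝ ln(z/z₀). With r = V₁/V₂ = 9.7/14.92 = 0.65013,
r · ln(z₂/z₀) = ln(z₁/z₀) ⇒ ln z₀ = (ln z₁ − r·ln z₂)/(1 − r)
ln z₀ = (2.30259 − 0.65013×4.02535) / 0.34987 = -0.8987
z₀ = exp(-0.8987) = 0.4071 m

z₀ ≈ 0.407 m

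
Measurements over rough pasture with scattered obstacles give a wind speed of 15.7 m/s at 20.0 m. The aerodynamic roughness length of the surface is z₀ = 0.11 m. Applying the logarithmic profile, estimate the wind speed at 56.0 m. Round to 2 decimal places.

Log law: V(z) ∝ ln(z/z₀), so V₂/V₁ = ln(z₂/z₀) / ln(z₁/z₀).
ln(56.0/0.11) = 6.2326, ln(20.0/0.11) = 5.2030
V₂ = 15.7 × 6.2326/5.2030 = 15.7 × 1.1979 = 18.8069 m/s

18.81 m/s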